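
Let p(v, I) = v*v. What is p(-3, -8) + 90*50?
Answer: 4509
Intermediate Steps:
p(v, I) = v²
p(-3, -8) + 90*50 = (-3)² + 90*50 = 9 + 4500 = 4509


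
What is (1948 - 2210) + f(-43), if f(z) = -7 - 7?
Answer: -276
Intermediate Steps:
f(z) = -14
(1948 - 2210) + f(-43) = (1948 - 2210) - 14 = -262 - 14 = -276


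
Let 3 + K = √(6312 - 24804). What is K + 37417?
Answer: 37414 + 2*I*√4623 ≈ 37414.0 + 135.99*I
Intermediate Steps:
K = -3 + 2*I*√4623 (K = -3 + √(6312 - 24804) = -3 + √(-18492) = -3 + 2*I*√4623 ≈ -3.0 + 135.99*I)
K + 37417 = (-3 + 2*I*√4623) + 37417 = 37414 + 2*I*√4623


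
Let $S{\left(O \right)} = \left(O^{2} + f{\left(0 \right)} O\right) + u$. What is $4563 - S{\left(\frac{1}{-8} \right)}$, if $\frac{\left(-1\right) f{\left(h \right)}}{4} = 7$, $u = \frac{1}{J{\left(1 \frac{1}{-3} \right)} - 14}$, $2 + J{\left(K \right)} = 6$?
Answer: $\frac{1459067}{320} \approx 4559.6$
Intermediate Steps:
$J{\left(K \right)} = 4$ ($J{\left(K \right)} = -2 + 6 = 4$)
$u = - \frac{1}{10}$ ($u = \frac{1}{4 - 14} = \frac{1}{-10} = - \frac{1}{10} \approx -0.1$)
$f{\left(h \right)} = -28$ ($f{\left(h \right)} = \left(-4\right) 7 = -28$)
$S{\left(O \right)} = - \frac{1}{10} + O^{2} - 28 O$ ($S{\left(O \right)} = \left(O^{2} - 28 O\right) - \frac{1}{10} = - \frac{1}{10} + O^{2} - 28 O$)
$4563 - S{\left(\frac{1}{-8} \right)} = 4563 - \left(- \frac{1}{10} + \left(\frac{1}{-8}\right)^{2} - \frac{28}{-8}\right) = 4563 - \left(- \frac{1}{10} + \left(- \frac{1}{8}\right)^{2} - - \frac{7}{2}\right) = 4563 - \left(- \frac{1}{10} + \frac{1}{64} + \frac{7}{2}\right) = 4563 - \frac{1093}{320} = \frac{1459067}{320}$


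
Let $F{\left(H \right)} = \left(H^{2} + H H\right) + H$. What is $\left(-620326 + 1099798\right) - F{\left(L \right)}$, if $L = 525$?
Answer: $-72303$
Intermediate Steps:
$F{\left(H \right)} = H + 2 H^{2}$ ($F{\left(H \right)} = \left(H^{2} + H^{2}\right) + H = 2 H^{2} + H = H + 2 H^{2}$)
$\left(-620326 + 1099798\right) - F{\left(L \right)} = \left(-620326 + 1099798\right) - 525 \left(1 + 2 \cdot 525\right) = 479472 - 525 \left(1 + 1050\right) = 479472 - 525 \cdot 1051 = 479472 - 551775 = -72303$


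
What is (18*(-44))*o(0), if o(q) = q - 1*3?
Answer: 2376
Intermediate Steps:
o(q) = -3 + q (o(q) = q - 3 = -3 + q)
(18*(-44))*o(0) = (18*(-44))*(-3 + 0) = -792*(-3) = 2376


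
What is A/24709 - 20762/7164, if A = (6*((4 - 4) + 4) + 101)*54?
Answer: -232325629/88507638 ≈ -2.6249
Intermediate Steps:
A = 6750 (A = (6*(0 + 4) + 101)*54 = (6*4 + 101)*54 = (24 + 101)*54 = 125*54 = 6750)
A/24709 - 20762/7164 = 6750/24709 - 20762/7164 = 6750*(1/24709) - 20762*1/7164 = 6750/24709 - 10381/3582 = -232325629/88507638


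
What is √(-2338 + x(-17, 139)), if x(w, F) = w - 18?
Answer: I*√2373 ≈ 48.713*I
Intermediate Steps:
x(w, F) = -18 + w
√(-2338 + x(-17, 139)) = √(-2338 + (-18 - 17)) = √(-2338 - 35) = √(-2373) = I*√2373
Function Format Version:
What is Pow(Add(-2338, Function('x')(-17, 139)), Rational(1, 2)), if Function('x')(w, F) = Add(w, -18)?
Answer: Mul(I, Pow(2373, Rational(1, 2))) ≈ Mul(48.713, I)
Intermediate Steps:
Function('x')(w, F) = Add(-18, w)
Pow(Add(-2338, Function('x')(-17, 139)), Rational(1, 2)) = Pow(Add(-2338, Add(-18, -17)), Rational(1, 2)) = Pow(Add(-2338, -35), Rational(1, 2)) = Pow(-2373, Rational(1, 2)) = Mul(I, Pow(2373, Rational(1, 2)))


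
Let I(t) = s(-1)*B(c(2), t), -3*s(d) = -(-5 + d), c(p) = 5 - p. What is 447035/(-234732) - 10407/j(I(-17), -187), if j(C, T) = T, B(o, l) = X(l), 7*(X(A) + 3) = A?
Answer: 2359260379/43894884 ≈ 53.748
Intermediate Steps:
X(A) = -3 + A/7
s(d) = -5/3 + d/3 (s(d) = -(-1)*(-5 + d)/3 = -(5 - d)/3 = -5/3 + d/3)
B(o, l) = -3 + l/7
I(t) = 6 - 2*t/7 (I(t) = (-5/3 + (⅓)*(-1))*(-3 + t/7) = (-5/3 - ⅓)*(-3 + t/7) = -2*(-3 + t/7) = 6 - 2*t/7)
447035/(-234732) - 10407/j(I(-17), -187) = 447035/(-234732) - 10407/(-187) = 447035*(-1/234732) - 10407*(-1/187) = -447035/234732 + 10407/187 = 2359260379/43894884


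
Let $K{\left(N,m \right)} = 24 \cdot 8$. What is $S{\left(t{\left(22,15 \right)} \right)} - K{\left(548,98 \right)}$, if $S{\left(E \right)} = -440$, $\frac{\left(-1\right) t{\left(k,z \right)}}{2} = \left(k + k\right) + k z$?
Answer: $-632$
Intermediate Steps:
$t{\left(k,z \right)} = - 4 k - 2 k z$ ($t{\left(k,z \right)} = - 2 \left(\left(k + k\right) + k z\right) = - 2 \left(2 k + k z\right) = - 4 k - 2 k z$)
$K{\left(N,m \right)} = 192$
$S{\left(t{\left(22,15 \right)} \right)} - K{\left(548,98 \right)} = -440 - 192 = -632$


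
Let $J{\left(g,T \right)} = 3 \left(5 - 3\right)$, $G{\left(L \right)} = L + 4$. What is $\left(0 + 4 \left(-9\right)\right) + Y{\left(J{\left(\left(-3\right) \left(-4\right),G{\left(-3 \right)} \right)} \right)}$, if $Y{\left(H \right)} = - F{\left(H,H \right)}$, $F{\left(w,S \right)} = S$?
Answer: $-42$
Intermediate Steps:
$G{\left(L \right)} = 4 + L$
$J{\left(g,T \right)} = 6$ ($J{\left(g,T \right)} = 3 \cdot 2 = 6$)
$Y{\left(H \right)} = - H$
$\left(0 + 4 \left(-9\right)\right) + Y{\left(J{\left(\left(-3\right) \left(-4\right),G{\left(-3 \right)} \right)} \right)} = \left(0 + 4 \left(-9\right)\right) - 6 = \left(0 - 36\right) - 6 = -36 - 6 = -42$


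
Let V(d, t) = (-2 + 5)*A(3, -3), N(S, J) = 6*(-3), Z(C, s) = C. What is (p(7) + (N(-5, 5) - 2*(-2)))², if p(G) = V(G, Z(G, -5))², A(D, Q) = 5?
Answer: 44521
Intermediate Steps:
N(S, J) = -18
V(d, t) = 15 (V(d, t) = (-2 + 5)*5 = 3*5 = 15)
p(G) = 225 (p(G) = 15² = 225)
(p(7) + (N(-5, 5) - 2*(-2)))² = (225 + (-18 - 2*(-2)))² = (225 + (-18 + 4))² = (225 - 14)² = 211² = 44521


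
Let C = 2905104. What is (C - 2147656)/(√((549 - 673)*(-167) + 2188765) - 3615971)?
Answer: -342363750251/1634405507921 - 284043*√245497/1634405507921 ≈ -0.20956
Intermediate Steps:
(C - 2147656)/(√((549 - 673)*(-167) + 2188765) - 3615971) = (2905104 - 2147656)/(√((549 - 673)*(-167) + 2188765) - 3615971) = 757448/(√(-124*(-167) + 2188765) - 3615971) = 757448/(√(20708 + 2188765) - 3615971) = 757448/(√2209473 - 3615971) = 757448/(3*√245497 - 3615971) = 757448/(-3615971 + 3*√245497)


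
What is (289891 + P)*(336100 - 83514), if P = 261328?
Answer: 139230202334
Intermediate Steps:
(289891 + P)*(336100 - 83514) = (289891 + 261328)*(336100 - 83514) = 551219*252586 = 139230202334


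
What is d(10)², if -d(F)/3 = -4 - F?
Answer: 1764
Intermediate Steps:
d(F) = 12 + 3*F (d(F) = -3*(-4 - F) = 12 + 3*F)
d(10)² = (12 + 3*10)² = (12 + 30)² = 42² = 1764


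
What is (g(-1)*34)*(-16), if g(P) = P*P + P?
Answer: 0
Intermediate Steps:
g(P) = P + P² (g(P) = P² + P = P + P²)
(g(-1)*34)*(-16) = (-(1 - 1)*34)*(-16) = (-1*0*34)*(-16) = (0*34)*(-16) = 0*(-16) = 0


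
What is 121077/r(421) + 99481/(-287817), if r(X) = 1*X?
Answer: 34806137408/121170957 ≈ 287.25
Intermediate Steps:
r(X) = X
121077/r(421) + 99481/(-287817) = 121077/421 + 99481/(-287817) = 121077*(1/421) + 99481*(-1/287817) = 121077/421 - 99481/287817 = 34806137408/121170957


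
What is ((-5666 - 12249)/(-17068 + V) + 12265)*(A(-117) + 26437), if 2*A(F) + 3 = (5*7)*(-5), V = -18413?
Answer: 11466448828240/35481 ≈ 3.2317e+8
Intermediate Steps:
A(F) = -89 (A(F) = -3/2 + ((5*7)*(-5))/2 = -3/2 + (35*(-5))/2 = -3/2 + (½)*(-175) = -3/2 - 175/2 = -89)
((-5666 - 12249)/(-17068 + V) + 12265)*(A(-117) + 26437) = ((-5666 - 12249)/(-17068 - 18413) + 12265)*(-89 + 26437) = (-17915/(-35481) + 12265)*26348 = (-17915*(-1/35481) + 12265)*26348 = (17915/35481 + 12265)*26348 = (435192380/35481)*26348 = 11466448828240/35481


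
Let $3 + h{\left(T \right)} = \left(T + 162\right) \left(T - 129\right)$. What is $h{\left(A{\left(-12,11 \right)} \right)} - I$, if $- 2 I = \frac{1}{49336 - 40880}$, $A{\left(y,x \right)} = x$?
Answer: $- \frac{345292303}{16912} \approx -20417.0$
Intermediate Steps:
$I = - \frac{1}{16912}$ ($I = - \frac{1}{2 \left(49336 - 40880\right)} = - \frac{1}{2 \cdot 8456} = \left(- \frac{1}{2}\right) \frac{1}{8456} = - \frac{1}{16912} \approx -5.913 \cdot 10^{-5}$)
$h{\left(T \right)} = -3 + \left(-129 + T\right) \left(162 + T\right)$ ($h{\left(T \right)} = -3 + \left(T + 162\right) \left(T - 129\right) = -3 + \left(162 + T\right) \left(-129 + T\right) = -3 + \left(-129 + T\right) \left(162 + T\right)$)
$h{\left(A{\left(-12,11 \right)} \right)} - I = \left(-20901 + 11^{2} + 33 \cdot 11\right) - - \frac{1}{16912} = \left(-20901 + 121 + 363\right) + \frac{1}{16912} = -20417 + \frac{1}{16912} = - \frac{345292303}{16912}$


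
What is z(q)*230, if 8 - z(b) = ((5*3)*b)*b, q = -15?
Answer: -774410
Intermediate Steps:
z(b) = 8 - 15*b**2 (z(b) = 8 - (5*3)*b*b = 8 - 15*b*b = 8 - 15*b**2)
z(q)*230 = (8 - 15*(-15)**2)*230 = (8 - 15*225)*230 = (8 - 3375)*230 = -3367*230 = -774410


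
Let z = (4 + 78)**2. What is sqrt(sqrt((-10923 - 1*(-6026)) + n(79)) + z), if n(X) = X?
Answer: sqrt(6724 + I*sqrt(4818)) ≈ 82.001 + 0.4232*I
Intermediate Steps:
z = 6724 (z = 82**2 = 6724)
sqrt(sqrt((-10923 - 1*(-6026)) + n(79)) + z) = sqrt(sqrt((-10923 - 1*(-6026)) + 79) + 6724) = sqrt(sqrt((-10923 + 6026) + 79) + 6724) = sqrt(sqrt(-4897 + 79) + 6724) = sqrt(sqrt(-4818) + 6724) = sqrt(I*sqrt(4818) + 6724) = sqrt(6724 + I*sqrt(4818))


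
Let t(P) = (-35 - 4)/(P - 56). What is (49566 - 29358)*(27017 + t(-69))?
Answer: 68245730112/125 ≈ 5.4597e+8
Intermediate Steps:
t(P) = -39/(-56 + P)
(49566 - 29358)*(27017 + t(-69)) = (49566 - 29358)*(27017 - 39/(-56 - 69)) = 20208*(27017 - 39/(-125)) = 20208*(27017 - 39*(-1/125)) = 20208*(27017 + 39/125) = 20208*(3377164/125) = 68245730112/125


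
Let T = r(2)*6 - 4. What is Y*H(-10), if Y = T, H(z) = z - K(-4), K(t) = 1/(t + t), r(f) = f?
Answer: -79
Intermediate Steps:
K(t) = 1/(2*t)
H(z) = 1/8 + z (H(z) = z - 1/(2*(-4)) = z - (-1)/(2*4) = z - 1*(-1/8) = z + 1/8 = 1/8 + z)
T = 8 (T = 2*6 - 4 = 12 - 4 = 8)
Y = 8
Y*H(-10) = 8*(1/8 - 10) = 8*(-79/8) = -79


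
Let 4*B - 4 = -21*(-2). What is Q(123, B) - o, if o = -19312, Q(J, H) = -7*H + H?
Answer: 19243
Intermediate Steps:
B = 23/2 (B = 1 + (-21*(-2))/4 = 1 + (1/4)*42 = 1 + 21/2 = 23/2 ≈ 11.500)
Q(J, H) = -6*H
Q(123, B) - o = -6*23/2 - 1*(-19312) = -69 + 19312 = 19243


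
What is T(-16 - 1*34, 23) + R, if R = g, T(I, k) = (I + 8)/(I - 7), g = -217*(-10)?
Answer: 41244/19 ≈ 2170.7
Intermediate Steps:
g = 2170
T(I, k) = (8 + I)/(-7 + I)
R = 2170
T(-16 - 1*34, 23) + R = (8 + (-16 - 1*34))/(-7 + (-16 - 1*34)) + 2170 = (8 + (-16 - 34))/(-7 + (-16 - 34)) + 2170 = (8 - 50)/(-7 - 50) + 2170 = -42/(-57) + 2170 = -1/57*(-42) + 2170 = 14/19 + 2170 = 41244/19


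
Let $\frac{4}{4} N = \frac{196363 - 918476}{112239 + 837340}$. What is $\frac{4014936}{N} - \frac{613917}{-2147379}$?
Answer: $- \frac{2728959885904649385}{516883430609} \approx -5.2796 \cdot 10^{6}$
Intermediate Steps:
$N = - \frac{722113}{949579}$ ($N = \frac{196363 - 918476}{112239 + 837340} = - \frac{722113}{949579} \approx -0.76046$)
$\frac{4014936}{N} - \frac{613917}{-2147379} = \frac{4014936}{- \frac{722113}{949579}} - \frac{613917}{-2147379} = 4014936 \left(- \frac{949579}{722113}\right) - - \frac{204639}{715793} = - \frac{3812498911944}{722113} + \frac{204639}{715793} = - \frac{2728959885904649385}{516883430609}$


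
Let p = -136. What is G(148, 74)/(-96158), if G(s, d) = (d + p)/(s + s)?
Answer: 31/14231384 ≈ 2.1783e-6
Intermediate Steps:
G(s, d) = (-136 + d)/(2*s) (G(s, d) = (d - 136)/(s + s) = (-136 + d)/((2*s)) = (-136 + d)*(1/(2*s)) = (-136 + d)/(2*s))
G(148, 74)/(-96158) = ((½)*(-136 + 74)/148)/(-96158) = ((½)*(1/148)*(-62))*(-1/96158) = -31/148*(-1/96158) = 31/14231384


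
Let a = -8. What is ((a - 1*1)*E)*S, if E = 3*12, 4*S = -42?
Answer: 3402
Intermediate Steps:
S = -21/2 (S = (1/4)*(-42) = -21/2 ≈ -10.500)
E = 36
((a - 1*1)*E)*S = ((-8 - 1*1)*36)*(-21/2) = ((-8 - 1)*36)*(-21/2) = -9*36*(-21/2) = -324*(-21/2) = 3402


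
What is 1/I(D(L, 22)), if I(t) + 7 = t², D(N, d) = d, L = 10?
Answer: 1/477 ≈ 0.0020964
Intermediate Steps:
I(t) = -7 + t²
1/I(D(L, 22)) = 1/(-7 + 22²) = 1/(-7 + 484) = 1/477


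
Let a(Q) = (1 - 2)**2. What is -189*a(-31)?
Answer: -189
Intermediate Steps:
a(Q) = 1 (a(Q) = (-1)**2 = 1)
-189*a(-31) = -189*1 = -189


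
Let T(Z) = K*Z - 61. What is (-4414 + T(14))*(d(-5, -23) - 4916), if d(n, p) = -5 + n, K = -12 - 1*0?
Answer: 22871418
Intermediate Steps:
K = -12 (K = -12 + 0 = -12)
T(Z) = -61 - 12*Z (T(Z) = -12*Z - 61 = -61 - 12*Z)
(-4414 + T(14))*(d(-5, -23) - 4916) = (-4414 + (-61 - 12*14))*((-5 - 5) - 4916) = (-4414 + (-61 - 168))*(-10 - 4916) = (-4414 - 229)*(-4926) = -4643*(-4926) = 22871418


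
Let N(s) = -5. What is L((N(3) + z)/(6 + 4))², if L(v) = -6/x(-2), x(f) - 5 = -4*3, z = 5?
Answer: 36/49 ≈ 0.73469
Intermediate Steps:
x(f) = -7 (x(f) = 5 - 4*3 = 5 - 12 = -7)
L(v) = 6/7 (L(v) = -6/(-7) = -6*(-⅐) = 6/7)
L((N(3) + z)/(6 + 4))² = (6/7)² = 36/49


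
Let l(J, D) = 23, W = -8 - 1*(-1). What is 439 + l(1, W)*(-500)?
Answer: -11061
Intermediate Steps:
W = -7 (W = -8 + 1 = -7)
439 + l(1, W)*(-500) = 439 + 23*(-500) = 439 - 11500 = -11061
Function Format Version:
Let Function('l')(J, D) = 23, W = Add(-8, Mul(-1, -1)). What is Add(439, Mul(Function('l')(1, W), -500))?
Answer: -11061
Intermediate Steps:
W = -7 (W = Add(-8, 1) = -7)
Add(439, Mul(Function('l')(1, W), -500)) = Add(439, Mul(23, -500)) = Add(439, -11500) = -11061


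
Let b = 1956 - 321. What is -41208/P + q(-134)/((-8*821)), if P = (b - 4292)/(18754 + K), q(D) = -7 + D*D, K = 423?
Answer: 5190286828995/17451176 ≈ 2.9742e+5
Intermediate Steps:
q(D) = -7 + D**2
b = 1635
P = -2657/19177 (P = (1635 - 4292)/(18754 + 423) = -2657/19177 ≈ -0.13855)
-41208/P + q(-134)/((-8*821)) = -41208/(-2657/19177) + (-7 + (-134)**2)/((-8*821)) = -41208*(-19177/2657) + (-7 + 17956)/(-6568) = 790245816/2657 + 17949*(-1/6568) = 790245816/2657 - 17949/6568 = 5190286828995/17451176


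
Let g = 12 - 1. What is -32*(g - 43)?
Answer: 1024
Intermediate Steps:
g = 11
-32*(g - 43) = -32*(11 - 43) = -32*(-32) = 1024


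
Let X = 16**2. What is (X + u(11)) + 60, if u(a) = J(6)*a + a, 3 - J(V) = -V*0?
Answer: 360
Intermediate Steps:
J(V) = 3 (J(V) = 3 - (-V)*0 = 3 - 1*0 = 3 + 0 = 3)
u(a) = 4*a (u(a) = 3*a + a = 4*a)
X = 256
(X + u(11)) + 60 = (256 + 4*11) + 60 = (256 + 44) + 60 = 300 + 60 = 360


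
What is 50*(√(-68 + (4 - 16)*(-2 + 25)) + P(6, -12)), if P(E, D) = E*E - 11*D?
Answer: 8400 + 100*I*√86 ≈ 8400.0 + 927.36*I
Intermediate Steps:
P(E, D) = E² - 11*D
50*(√(-68 + (4 - 16)*(-2 + 25)) + P(6, -12)) = 50*(√(-68 + (4 - 16)*(-2 + 25)) + (6² - 11*(-12))) = 50*(√(-68 - 12*23) + (36 + 132)) = 50*(√(-68 - 276) + 168) = 50*(√(-344) + 168) = 50*(2*I*√86 + 168) = 50*(168 + 2*I*√86) = 8400 + 100*I*√86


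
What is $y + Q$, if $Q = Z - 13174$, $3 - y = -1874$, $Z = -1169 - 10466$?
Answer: $-22932$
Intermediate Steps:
$Z = -11635$ ($Z = -1169 - 10466 = -11635$)
$y = 1877$ ($y = 3 - -1874 = 3 + 1874 = 1877$)
$Q = -24809$ ($Q = -11635 - 13174 = -24809$)
$y + Q = 1877 - 24809 = -22932$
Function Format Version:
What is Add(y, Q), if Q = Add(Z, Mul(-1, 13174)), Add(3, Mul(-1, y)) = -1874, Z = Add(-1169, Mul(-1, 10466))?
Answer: -22932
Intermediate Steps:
Z = -11635 (Z = Add(-1169, -10466) = -11635)
y = 1877 (y = Add(3, Mul(-1, -1874)) = Add(3, 1874) = 1877)
Q = -24809 (Q = Add(-11635, Mul(-1, 13174)) = Add(-11635, -13174) = -24809)
Add(y, Q) = Add(1877, -24809) = -22932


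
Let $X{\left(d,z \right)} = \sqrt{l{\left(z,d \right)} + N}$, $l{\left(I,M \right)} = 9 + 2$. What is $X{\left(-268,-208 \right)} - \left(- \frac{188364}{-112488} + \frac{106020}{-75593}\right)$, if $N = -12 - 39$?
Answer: $- \frac{192751841}{708608782} + 2 i \sqrt{10} \approx -0.27201 + 6.3246 i$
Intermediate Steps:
$l{\left(I,M \right)} = 11$
$N = -51$
$X{\left(d,z \right)} = 2 i \sqrt{10}$ ($X{\left(d,z \right)} = \sqrt{11 - 51} = \sqrt{-40} = 2 i \sqrt{10}$)
$X{\left(-268,-208 \right)} - \left(- \frac{188364}{-112488} + \frac{106020}{-75593}\right) = 2 i \sqrt{10} - \left(- \frac{188364}{-112488} + \frac{106020}{-75593}\right) = 2 i \sqrt{10} - \left(\left(-188364\right) \left(- \frac{1}{112488}\right) + 106020 \left(- \frac{1}{75593}\right)\right) = 2 i \sqrt{10} - \left(\frac{15697}{9374} - \frac{106020}{75593}\right) = 2 i \sqrt{10} - \frac{192751841}{708608782} = - \frac{192751841}{708608782} + 2 i \sqrt{10}$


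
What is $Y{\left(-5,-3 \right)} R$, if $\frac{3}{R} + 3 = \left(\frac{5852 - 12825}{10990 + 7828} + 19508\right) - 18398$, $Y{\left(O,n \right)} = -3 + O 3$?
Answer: $- \frac{1016172}{20824553} \approx -0.048797$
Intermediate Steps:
$Y{\left(O,n \right)} = -3 + 3 O$
$R = \frac{56454}{20824553}$ ($R = \frac{3}{-3 + \left(\left(\frac{5852 - 12825}{10990 + 7828} + 19508\right) - 18398\right)} = \frac{3}{-3 + \left(\left(- \frac{6973}{18818} + 19508\right) - 18398\right)} = \frac{3}{-3 + \left(\frac{367094571}{18818} - 18398\right)} = \frac{3}{-3 + \frac{20881007}{18818}} = \frac{3}{\frac{20824553}{18818}} = 3 \cdot \frac{18818}{20824553} = \frac{56454}{20824553} \approx 0.0027109$)
$Y{\left(-5,-3 \right)} R = \left(-3 + 3 \left(-5\right)\right) \frac{56454}{20824553} = \left(-3 - 15\right) \frac{56454}{20824553} = \left(-18\right) \frac{56454}{20824553} = - \frac{1016172}{20824553}$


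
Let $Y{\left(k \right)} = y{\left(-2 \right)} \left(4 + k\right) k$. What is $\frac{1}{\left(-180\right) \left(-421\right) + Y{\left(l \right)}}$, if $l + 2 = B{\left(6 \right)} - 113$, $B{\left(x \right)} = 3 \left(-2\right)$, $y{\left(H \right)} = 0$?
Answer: $\frac{1}{75780} \approx 1.3196 \cdot 10^{-5}$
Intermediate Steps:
$B{\left(x \right)} = -6$
$l = -121$ ($l = -2 - 119 = -121$)
$Y{\left(k \right)} = 0$ ($Y{\left(k \right)} = 0 \left(4 + k\right) k = 0 k \left(4 + k\right) = 0$)
$\frac{1}{\left(-180\right) \left(-421\right) + Y{\left(l \right)}} = \frac{1}{\left(-180\right) \left(-421\right) + 0} = \frac{1}{75780 + 0} = \frac{1}{75780}$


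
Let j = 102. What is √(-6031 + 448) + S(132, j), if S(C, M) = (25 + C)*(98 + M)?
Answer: 31400 + I*√5583 ≈ 31400.0 + 74.719*I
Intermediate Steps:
√(-6031 + 448) + S(132, j) = √(-6031 + 448) + (2450 + 25*102 + 98*132 + 132*102) = √(-5583) + (2450 + 2550 + 12936 + 13464) = I*√5583 + 31400 = 31400 + I*√5583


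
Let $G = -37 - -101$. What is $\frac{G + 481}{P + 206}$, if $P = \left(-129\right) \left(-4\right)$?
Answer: $\frac{545}{722} \approx 0.75485$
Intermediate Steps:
$P = 516$
$G = 64$ ($G = -37 + 101 = 64$)
$\frac{G + 481}{P + 206} = \frac{64 + 481}{516 + 206} = \frac{545}{722}$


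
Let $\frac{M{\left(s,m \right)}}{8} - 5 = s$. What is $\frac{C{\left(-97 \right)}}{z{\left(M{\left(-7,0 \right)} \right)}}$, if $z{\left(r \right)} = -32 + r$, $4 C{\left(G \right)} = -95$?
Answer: $\frac{95}{192} \approx 0.49479$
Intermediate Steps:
$M{\left(s,m \right)} = 40 + 8 s$
$C{\left(G \right)} = - \frac{95}{4}$ ($C{\left(G \right)} = \frac{1}{4} \left(-95\right) = - \frac{95}{4}$)
$\frac{C{\left(-97 \right)}}{z{\left(M{\left(-7,0 \right)} \right)}} = - \frac{95}{4 \left(-32 + \left(40 + 8 \left(-7\right)\right)\right)} = - \frac{95}{4 \left(-32 + \left(40 - 56\right)\right)} = - \frac{95}{4 \left(-32 - 16\right)} = - \frac{95}{4 \left(-48\right)} = \left(- \frac{95}{4}\right) \left(- \frac{1}{48}\right) = \frac{95}{192}$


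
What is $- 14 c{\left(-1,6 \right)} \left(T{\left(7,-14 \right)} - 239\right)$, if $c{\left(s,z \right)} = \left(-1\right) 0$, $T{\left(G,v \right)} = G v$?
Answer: $0$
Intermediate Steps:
$c{\left(s,z \right)} = 0$
$- 14 c{\left(-1,6 \right)} \left(T{\left(7,-14 \right)} - 239\right) = \left(-14\right) 0 \left(7 \left(-14\right) - 239\right) = 0 \left(-98 - 239\right) = 0 \left(-337\right) = 0$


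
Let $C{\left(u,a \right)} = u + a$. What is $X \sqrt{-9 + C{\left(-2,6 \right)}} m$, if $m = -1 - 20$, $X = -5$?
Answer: $105 i \sqrt{5} \approx 234.79 i$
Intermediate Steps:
$m = -21$ ($m = -1 - 20 = -21$)
$C{\left(u,a \right)} = a + u$
$X \sqrt{-9 + C{\left(-2,6 \right)}} m = - 5 \sqrt{-9 + \left(6 - 2\right)} \left(-21\right) = - 5 \sqrt{-9 + 4} \left(-21\right) = - 5 \sqrt{-5} \left(-21\right) = - 5 i \sqrt{5} \left(-21\right) = 105 i \sqrt{5}$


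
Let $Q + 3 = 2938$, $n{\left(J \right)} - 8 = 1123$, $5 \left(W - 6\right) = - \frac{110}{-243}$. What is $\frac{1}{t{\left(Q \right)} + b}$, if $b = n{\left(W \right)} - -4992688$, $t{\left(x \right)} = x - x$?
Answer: $\frac{1}{4993819} \approx 2.0025 \cdot 10^{-7}$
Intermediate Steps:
$W = \frac{1480}{243}$ ($W = 6 + \frac{\left(-110\right) \frac{1}{-243}}{5} = 6 + \frac{\left(-110\right) \left(- \frac{1}{243}\right)}{5} = 6 + \frac{1}{5} \cdot \frac{110}{243} = 6 + \frac{22}{243} = \frac{1480}{243} \approx 6.0905$)
$n{\left(J \right)} = 1131$ ($n{\left(J \right)} = 8 + 1123 = 1131$)
$Q = 2935$ ($Q = -3 + 2938 = 2935$)
$t{\left(x \right)} = 0$
$b = 4993819$ ($b = 1131 - -4992688 = 1131 + 4992688 = 4993819$)
$\frac{1}{t{\left(Q \right)} + b} = \frac{1}{0 + 4993819} = \frac{1}{4993819}$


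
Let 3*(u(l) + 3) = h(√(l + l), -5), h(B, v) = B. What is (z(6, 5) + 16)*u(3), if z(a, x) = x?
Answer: -63 + 7*√6 ≈ -45.854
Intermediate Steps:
u(l) = -3 + √2*√l/3 (u(l) = -3 + √(l + l)/3 = -3 + √(2*l)/3 = -3 + (√2*√l)/3 = -3 + √2*√l/3)
(z(6, 5) + 16)*u(3) = (5 + 16)*(-3 + √2*√3/3) = 21*(-3 + √6/3) = -63 + 7*√6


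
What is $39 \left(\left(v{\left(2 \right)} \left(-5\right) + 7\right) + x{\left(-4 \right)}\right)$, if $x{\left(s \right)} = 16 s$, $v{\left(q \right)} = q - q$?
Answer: $-2223$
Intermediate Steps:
$v{\left(q \right)} = 0$
$39 \left(\left(v{\left(2 \right)} \left(-5\right) + 7\right) + x{\left(-4 \right)}\right) = 39 \left(\left(0 \left(-5\right) + 7\right) + 16 \left(-4\right)\right) = 39 \left(\left(0 + 7\right) - 64\right) = 39 \left(7 - 64\right) = 39 \left(-57\right) = -2223$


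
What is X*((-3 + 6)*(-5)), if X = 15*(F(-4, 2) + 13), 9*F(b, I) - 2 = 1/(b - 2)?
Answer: -17825/6 ≈ -2970.8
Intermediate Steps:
F(b, I) = 2/9 + 1/(9*(-2 + b)) (F(b, I) = 2/9 + 1/(9*(b - 2)) = 2/9 + 1/(9*(-2 + b)))
X = 3565/18 (X = 15*((-3 + 2*(-4))/(9*(-2 - 4)) + 13) = 15*((1/9)*(-3 - 8)/(-6) + 13) = 15*((1/9)*(-1/6)*(-11) + 13) = 15*(11/54 + 13) = 15*(713/54) = 3565/18 ≈ 198.06)
X*((-3 + 6)*(-5)) = 3565*((-3 + 6)*(-5))/18 = 3565*(3*(-5))/18 = (3565/18)*(-15) = -17825/6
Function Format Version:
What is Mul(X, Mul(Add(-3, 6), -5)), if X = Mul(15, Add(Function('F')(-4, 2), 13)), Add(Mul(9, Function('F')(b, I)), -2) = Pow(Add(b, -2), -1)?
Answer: Rational(-17825, 6) ≈ -2970.8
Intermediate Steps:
Function('F')(b, I) = Add(Rational(2, 9), Mul(Rational(1, 9), Pow(Add(-2, b), -1))) (Function('F')(b, I) = Add(Rational(2, 9), Mul(Rational(1, 9), Pow(Add(b, -2), -1))) = Add(Rational(2, 9), Mul(Rational(1, 9), Pow(Add(-2, b), -1))))
X = Rational(3565, 18) (X = Mul(15, Add(Mul(Rational(1, 9), Pow(Add(-2, -4), -1), Add(-3, Mul(2, -4))), 13)) = Mul(15, Add(Mul(Rational(1, 9), Pow(-6, -1), Add(-3, -8)), 13)) = Mul(15, Add(Mul(Rational(1, 9), Rational(-1, 6), -11), 13)) = Mul(15, Add(Rational(11, 54), 13)) = Mul(15, Rational(713, 54)) = Rational(3565, 18) ≈ 198.06)
Mul(X, Mul(Add(-3, 6), -5)) = Mul(Rational(3565, 18), Mul(Add(-3, 6), -5)) = Mul(Rational(3565, 18), Mul(3, -5)) = Mul(Rational(3565, 18), -15) = Rational(-17825, 6)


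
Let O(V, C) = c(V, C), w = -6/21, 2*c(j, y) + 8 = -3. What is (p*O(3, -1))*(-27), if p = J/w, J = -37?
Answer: 76923/4 ≈ 19231.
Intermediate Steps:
c(j, y) = -11/2 (c(j, y) = -4 + (1/2)*(-3) = -4 - 3/2 = -11/2)
w = -2/7 (w = -6*1/21 = -2/7 ≈ -0.28571)
O(V, C) = -11/2
p = 259/2 (p = -37/(-2/7) = -37*(-7/2) = 259/2 ≈ 129.50)
(p*O(3, -1))*(-27) = ((259/2)*(-11/2))*(-27) = -2849/4*(-27) = 76923/4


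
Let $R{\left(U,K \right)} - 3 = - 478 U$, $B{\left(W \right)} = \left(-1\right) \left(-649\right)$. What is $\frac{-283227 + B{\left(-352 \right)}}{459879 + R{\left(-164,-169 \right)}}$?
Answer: $- \frac{141289}{269137} \approx -0.52497$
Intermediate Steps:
$B{\left(W \right)} = 649$
$R{\left(U,K \right)} = 3 - 478 U$
$\frac{-283227 + B{\left(-352 \right)}}{459879 + R{\left(-164,-169 \right)}} = \frac{-283227 + 649}{459879 + \left(3 - -78392\right)} = - \frac{282578}{459879 + \left(3 + 78392\right)} = - \frac{282578}{459879 + 78395} = - \frac{282578}{538274} = \left(-282578\right) \frac{1}{538274} = - \frac{141289}{269137}$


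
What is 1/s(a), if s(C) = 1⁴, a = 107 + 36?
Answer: 1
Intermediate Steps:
a = 143
s(C) = 1
1/s(a) = 1/1 = 1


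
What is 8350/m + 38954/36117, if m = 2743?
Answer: 408427772/99068931 ≈ 4.1227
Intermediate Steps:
8350/m + 38954/36117 = 8350/2743 + 38954/36117 = 408427772/99068931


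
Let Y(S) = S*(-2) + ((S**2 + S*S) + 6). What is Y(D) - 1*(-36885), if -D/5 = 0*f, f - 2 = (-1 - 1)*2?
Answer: 36891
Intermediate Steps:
f = -2 (f = 2 + (-1 - 1)*2 = 2 - 2*2 = 2 - 4 = -2)
D = 0 (D = -0*(-2) = -5*0 = 0)
Y(S) = 6 - 2*S + 2*S**2 (Y(S) = -2*S + ((S**2 + S**2) + 6) = -2*S + (2*S**2 + 6) = -2*S + (6 + 2*S**2) = 6 - 2*S + 2*S**2)
Y(D) - 1*(-36885) = (6 - 2*0 + 2*0**2) - 1*(-36885) = (6 + 0 + 2*0) + 36885 = (6 + 0 + 0) + 36885 = 6 + 36885 = 36891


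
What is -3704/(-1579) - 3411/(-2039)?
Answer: 12938425/3219581 ≈ 4.0187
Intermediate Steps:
-3704/(-1579) - 3411/(-2039) = -3704*(-1/1579) - 3411*(-1/2039) = 3704/1579 + 3411/2039 = 12938425/3219581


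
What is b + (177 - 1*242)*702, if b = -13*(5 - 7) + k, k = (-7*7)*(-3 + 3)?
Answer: -45604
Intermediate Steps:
k = 0 (k = -49*0 = 0)
b = 26 (b = -13*(5 - 7) + 0 = -13*(-2) + 0 = 26 + 0 = 26)
b + (177 - 1*242)*702 = 26 + (177 - 1*242)*702 = 26 + (177 - 242)*702 = 26 - 65*702 = 26 - 45630 = -45604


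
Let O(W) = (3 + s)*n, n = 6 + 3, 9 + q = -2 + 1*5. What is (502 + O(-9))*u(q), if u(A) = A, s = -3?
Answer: -3012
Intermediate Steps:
q = -6 (q = -9 + (-2 + 1*5) = -9 + (-2 + 5) = -9 + 3 = -6)
n = 9
O(W) = 0 (O(W) = (3 - 3)*9 = 0*9 = 0)
(502 + O(-9))*u(q) = (502 + 0)*(-6) = 502*(-6) = -3012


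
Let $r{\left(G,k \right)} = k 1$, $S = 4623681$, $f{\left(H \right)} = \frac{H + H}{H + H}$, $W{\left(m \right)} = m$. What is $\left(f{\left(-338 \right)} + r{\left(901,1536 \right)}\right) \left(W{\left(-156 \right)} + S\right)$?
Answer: $7106357925$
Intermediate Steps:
$f{\left(H \right)} = 1$ ($f{\left(H \right)} = \frac{2 H}{2 H} = 2 H \frac{1}{2 H} = 1$)
$r{\left(G,k \right)} = k$
$\left(f{\left(-338 \right)} + r{\left(901,1536 \right)}\right) \left(W{\left(-156 \right)} + S\right) = \left(1 + 1536\right) \left(-156 + 4623681\right) = 1537 \cdot 4623525 = 7106357925$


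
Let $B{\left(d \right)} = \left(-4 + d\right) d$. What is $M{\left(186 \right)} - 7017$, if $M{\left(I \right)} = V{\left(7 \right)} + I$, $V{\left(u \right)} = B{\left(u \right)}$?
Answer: $-6810$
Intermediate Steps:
$B{\left(d \right)} = d \left(-4 + d\right)$
$V{\left(u \right)} = u \left(-4 + u\right)$
$M{\left(I \right)} = 21 + I$ ($M{\left(I \right)} = 7 \left(-4 + 7\right) + I = 7 \cdot 3 + I = 21 + I$)
$M{\left(186 \right)} - 7017 = \left(21 + 186\right) - 7017 = 207 - 7017 = -6810$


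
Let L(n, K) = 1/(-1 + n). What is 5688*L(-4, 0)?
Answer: -5688/5 ≈ -1137.6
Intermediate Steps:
5688*L(-4, 0) = 5688/(-1 - 4) = 5688/(-5) = 5688*(-⅕) = -5688/5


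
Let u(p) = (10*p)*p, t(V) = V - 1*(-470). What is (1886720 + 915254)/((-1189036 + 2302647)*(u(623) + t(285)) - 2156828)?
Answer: 2801974/4323085857667 ≈ 6.4814e-7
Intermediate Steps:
t(V) = 470 + V (t(V) = V + 470 = 470 + V)
u(p) = 10*p²
(1886720 + 915254)/((-1189036 + 2302647)*(u(623) + t(285)) - 2156828) = (1886720 + 915254)/((-1189036 + 2302647)*(10*623² + (470 + 285)) - 2156828) = 2801974/(1113611*(10*388129 + 755) - 2156828) = 2801974/(1113611*(3881290 + 755) - 2156828) = 2801974/(1113611*3882045 - 2156828) = 2801974/(4323088014495 - 2156828) = 2801974/4323085857667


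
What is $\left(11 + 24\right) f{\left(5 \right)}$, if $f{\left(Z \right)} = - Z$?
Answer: $-175$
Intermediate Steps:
$\left(11 + 24\right) f{\left(5 \right)} = \left(11 + 24\right) \left(\left(-1\right) 5\right) = 35 \left(-5\right) = -175$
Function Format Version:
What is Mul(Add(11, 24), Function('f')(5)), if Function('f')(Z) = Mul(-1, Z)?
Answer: -175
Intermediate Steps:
Mul(Add(11, 24), Function('f')(5)) = Mul(Add(11, 24), Mul(-1, 5)) = Mul(35, -5) = -175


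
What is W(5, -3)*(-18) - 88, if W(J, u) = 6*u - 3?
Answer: 290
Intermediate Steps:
W(J, u) = -3 + 6*u
W(5, -3)*(-18) - 88 = (-3 + 6*(-3))*(-18) - 88 = (-3 - 18)*(-18) - 88 = -21*(-18) - 88 = 378 - 88 = 290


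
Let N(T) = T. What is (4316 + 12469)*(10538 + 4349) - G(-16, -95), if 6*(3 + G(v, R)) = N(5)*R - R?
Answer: 749635084/3 ≈ 2.4988e+8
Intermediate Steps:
G(v, R) = -3 + 2*R/3 (G(v, R) = -3 + (5*R - R)/6 = -3 + (4*R)/6 = -3 + 2*R/3)
(4316 + 12469)*(10538 + 4349) - G(-16, -95) = (4316 + 12469)*(10538 + 4349) - (-3 + (⅔)*(-95)) = 16785*14887 - (-3 - 190/3) = 249878295 - 1*(-199/3) = 249878295 + 199/3 = 749635084/3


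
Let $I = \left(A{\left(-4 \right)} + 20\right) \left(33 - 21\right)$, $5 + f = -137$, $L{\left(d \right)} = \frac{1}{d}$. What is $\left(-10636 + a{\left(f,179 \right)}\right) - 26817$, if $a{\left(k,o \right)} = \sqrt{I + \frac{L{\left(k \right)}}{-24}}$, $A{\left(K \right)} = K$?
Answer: $-37453 + \frac{\sqrt{139373781}}{852} \approx -37439.0$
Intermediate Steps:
$f = -142$ ($f = -5 - 137 = -142$)
$I = 192$ ($I = \left(-4 + 20\right) \left(33 - 21\right) = 16 \cdot 12 = 192$)
$a{\left(k,o \right)} = \sqrt{192 - \frac{1}{24 k}}$ ($a{\left(k,o \right)} = \sqrt{192 + \frac{1}{k \left(-24\right)}} = \sqrt{192 + \frac{1}{k} \left(- \frac{1}{24}\right)} = \sqrt{192 - \frac{1}{24 k}}$)
$\left(-10636 + a{\left(f,179 \right)}\right) - 26817 = \left(-10636 + \frac{\sqrt{27648 - \frac{6}{-142}}}{12}\right) - 26817 = \left(-10636 + \frac{\sqrt{27648 - - \frac{3}{71}}}{12}\right) - 26817 = \left(-10636 + \frac{\sqrt{27648 + \frac{3}{71}}}{12}\right) - 26817 = \left(-10636 + \frac{\sqrt{\frac{1963011}{71}}}{12}\right) - 26817 = \left(-10636 + \frac{\frac{1}{71} \sqrt{139373781}}{12}\right) - 26817 = \left(-10636 + \frac{\sqrt{139373781}}{852}\right) - 26817 = -37453 + \frac{\sqrt{139373781}}{852}$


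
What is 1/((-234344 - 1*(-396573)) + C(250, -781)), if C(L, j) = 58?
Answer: 1/162287 ≈ 6.1619e-6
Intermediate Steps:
1/((-234344 - 1*(-396573)) + C(250, -781)) = 1/((-234344 - 1*(-396573)) + 58) = 1/((-234344 + 396573) + 58) = 1/(162229 + 58) = 1/162287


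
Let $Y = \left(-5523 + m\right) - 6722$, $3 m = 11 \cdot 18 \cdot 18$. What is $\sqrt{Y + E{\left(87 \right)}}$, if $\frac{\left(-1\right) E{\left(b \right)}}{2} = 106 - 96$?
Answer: $i \sqrt{11077} \approx 105.25 i$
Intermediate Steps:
$E{\left(b \right)} = -20$ ($E{\left(b \right)} = - 2 \left(106 - 96\right) = \left(-2\right) 10 = -20$)
$m = 1188$ ($m = \frac{11 \cdot 18 \cdot 18}{3} = \frac{198 \cdot 18}{3} = \frac{1}{3} \cdot 3564 = 1188$)
$Y = -11057$ ($Y = \left(-5523 + 1188\right) - 6722 = -4335 - 6722 = -11057$)
$\sqrt{Y + E{\left(87 \right)}} = \sqrt{-11057 - 20} = \sqrt{-11077} = i \sqrt{11077}$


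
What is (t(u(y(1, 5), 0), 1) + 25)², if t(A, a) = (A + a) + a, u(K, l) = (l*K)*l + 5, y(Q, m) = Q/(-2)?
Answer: 1024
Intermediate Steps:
y(Q, m) = -Q/2 (y(Q, m) = Q*(-½) = -Q/2)
u(K, l) = 5 + K*l² (u(K, l) = (K*l)*l + 5 = K*l² + 5 = 5 + K*l²)
t(A, a) = A + 2*a
(t(u(y(1, 5), 0), 1) + 25)² = (((5 - ½*1*0²) + 2*1) + 25)² = (((5 - ½*0) + 2) + 25)² = (((5 + 0) + 2) + 25)² = ((5 + 2) + 25)² = (7 + 25)² = 32² = 1024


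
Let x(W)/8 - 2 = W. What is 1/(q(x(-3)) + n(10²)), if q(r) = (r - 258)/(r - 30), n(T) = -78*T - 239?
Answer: -1/8032 ≈ -0.00012450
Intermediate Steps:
x(W) = 16 + 8*W
n(T) = -239 - 78*T
q(r) = (-258 + r)/(-30 + r)
1/(q(x(-3)) + n(10²)) = 1/((-258 + (16 + 8*(-3)))/(-30 + (16 + 8*(-3))) + (-239 - 78*10²)) = 1/((-258 + (16 - 24))/(-30 + (16 - 24)) + (-239 - 78*100)) = 1/((-258 - 8)/(-30 - 8) + (-239 - 7800)) = 1/(-266/(-38) - 8039) = 1/(-1/38*(-266) - 8039) = 1/(7 - 8039) = 1/(-8032) = -1/8032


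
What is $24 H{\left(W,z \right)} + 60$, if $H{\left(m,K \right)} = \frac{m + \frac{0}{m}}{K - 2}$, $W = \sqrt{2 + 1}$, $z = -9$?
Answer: $60 - \frac{24 \sqrt{3}}{11} \approx 56.221$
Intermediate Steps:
$W = \sqrt{3} \approx 1.732$
$H{\left(m,K \right)} = \frac{m}{-2 + K}$ ($H{\left(m,K \right)} = \frac{m + 0}{-2 + K} = \frac{m}{-2 + K}$)
$24 H{\left(W,z \right)} + 60 = 24 \frac{\sqrt{3}}{-2 - 9} + 60 = 24 \frac{\sqrt{3}}{-11} + 60 = 24 \sqrt{3} \left(- \frac{1}{11}\right) + 60 = 24 \left(- \frac{\sqrt{3}}{11}\right) + 60 = - \frac{24 \sqrt{3}}{11} + 60 = 60 - \frac{24 \sqrt{3}}{11}$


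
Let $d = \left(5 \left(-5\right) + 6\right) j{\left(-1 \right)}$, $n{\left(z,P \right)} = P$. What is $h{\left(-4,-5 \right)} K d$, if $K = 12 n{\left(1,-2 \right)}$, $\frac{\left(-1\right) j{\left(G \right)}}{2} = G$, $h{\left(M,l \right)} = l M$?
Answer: $18240$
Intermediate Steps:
$h{\left(M,l \right)} = M l$
$j{\left(G \right)} = - 2 G$
$K = -24$ ($K = 12 \left(-2\right) = -24$)
$d = -38$ ($d = \left(5 \left(-5\right) + 6\right) \left(\left(-2\right) \left(-1\right)\right) = \left(-25 + 6\right) 2 = \left(-19\right) 2 = -38$)
$h{\left(-4,-5 \right)} K d = \left(-4\right) \left(-5\right) \left(-24\right) \left(-38\right) = 20 \left(-24\right) \left(-38\right) = \left(-480\right) \left(-38\right) = 18240$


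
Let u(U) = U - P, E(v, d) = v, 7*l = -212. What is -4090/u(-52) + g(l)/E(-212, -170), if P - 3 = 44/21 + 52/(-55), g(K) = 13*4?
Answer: 249526261/3437209 ≈ 72.596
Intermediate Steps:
l = -212/7 (l = (⅐)*(-212) = -212/7 ≈ -30.286)
g(K) = 52
P = 4793/1155 (P = 3 + (44/21 + 52/(-55)) = 3 + (44*(1/21) + 52*(-1/55)) = 3 + (44/21 - 52/55) = 3 + 1328/1155 = 4793/1155 ≈ 4.1498)
u(U) = -4793/1155 + U (u(U) = U - 1*4793/1155 = U - 4793/1155 = -4793/1155 + U)
-4090/u(-52) + g(l)/E(-212, -170) = -4090/(-4793/1155 - 52) + 52/(-212) = -4090/(-64853/1155) + 52*(-1/212) = -4090*(-1155/64853) - 13/53 = 4723950/64853 - 13/53 = 249526261/3437209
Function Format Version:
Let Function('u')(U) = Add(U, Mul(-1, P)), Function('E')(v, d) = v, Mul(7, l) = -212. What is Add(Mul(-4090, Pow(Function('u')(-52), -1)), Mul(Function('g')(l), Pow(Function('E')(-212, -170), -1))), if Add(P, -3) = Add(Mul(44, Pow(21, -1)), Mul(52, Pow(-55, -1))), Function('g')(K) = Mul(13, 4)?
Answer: Rational(249526261, 3437209) ≈ 72.596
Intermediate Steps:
l = Rational(-212, 7) (l = Mul(Rational(1, 7), -212) = Rational(-212, 7) ≈ -30.286)
Function('g')(K) = 52
P = Rational(4793, 1155) (P = Add(3, Add(Mul(44, Pow(21, -1)), Mul(52, Pow(-55, -1)))) = Add(3, Add(Mul(44, Rational(1, 21)), Mul(52, Rational(-1, 55)))) = Add(3, Add(Rational(44, 21), Rational(-52, 55))) = Add(3, Rational(1328, 1155)) = Rational(4793, 1155) ≈ 4.1498)
Function('u')(U) = Add(Rational(-4793, 1155), U) (Function('u')(U) = Add(U, Mul(-1, Rational(4793, 1155))) = Add(U, Rational(-4793, 1155)) = Add(Rational(-4793, 1155), U))
Add(Mul(-4090, Pow(Function('u')(-52), -1)), Mul(Function('g')(l), Pow(Function('E')(-212, -170), -1))) = Add(Mul(-4090, Pow(Add(Rational(-4793, 1155), -52), -1)), Mul(52, Pow(-212, -1))) = Add(Mul(-4090, Pow(Rational(-64853, 1155), -1)), Mul(52, Rational(-1, 212))) = Add(Mul(-4090, Rational(-1155, 64853)), Rational(-13, 53)) = Add(Rational(4723950, 64853), Rational(-13, 53)) = Rational(249526261, 3437209)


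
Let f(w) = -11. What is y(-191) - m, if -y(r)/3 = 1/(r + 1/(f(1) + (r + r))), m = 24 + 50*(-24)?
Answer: 88276443/75064 ≈ 1176.0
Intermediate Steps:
m = -1176 (m = 24 - 1200 = -1176)
y(r) = -3/(r + 1/(-11 + 2*r)) (y(r) = -3/(r + 1/(-11 + (r + r))) = -3/(r + 1/(-11 + 2*r)))
y(-191) - m = 3*(11 - 2*(-191))/(1 - 11*(-191) + 2*(-191)²) - 1*(-1176) = 3*(11 + 382)/(1 + 2101 + 2*36481) + 1176 = 3*393/(1 + 2101 + 72962) + 1176 = 3*393/75064 + 1176 = 3*(1/75064)*393 + 1176 = 1179/75064 + 1176 = 88276443/75064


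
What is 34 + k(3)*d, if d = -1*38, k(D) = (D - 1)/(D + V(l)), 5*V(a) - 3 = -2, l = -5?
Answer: 41/4 ≈ 10.250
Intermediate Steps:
V(a) = ⅕ (V(a) = ⅗ + (⅕)*(-2) = ⅗ - ⅖ = ⅕)
k(D) = (-1 + D)/(⅕ + D) (k(D) = (D - 1)/(D + ⅕) = (-1 + D)/(⅕ + D))
d = -38
34 + k(3)*d = 34 + (5*(-1 + 3)/(1 + 5*3))*(-38) = 34 + (5*2/(1 + 15))*(-38) = 34 + (5*2/16)*(-38) = 34 + (5*(1/16)*2)*(-38) = 34 + (5/8)*(-38) = 34 - 95/4 = 41/4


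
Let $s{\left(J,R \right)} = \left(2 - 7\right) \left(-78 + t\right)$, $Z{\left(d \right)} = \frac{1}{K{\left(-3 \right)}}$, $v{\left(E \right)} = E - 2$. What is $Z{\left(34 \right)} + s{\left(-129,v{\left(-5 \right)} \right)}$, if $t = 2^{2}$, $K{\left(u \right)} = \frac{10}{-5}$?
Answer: $\frac{739}{2} \approx 369.5$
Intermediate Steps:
$K{\left(u \right)} = -2$ ($K{\left(u \right)} = 10 \left(- \frac{1}{5}\right) = -2$)
$t = 4$
$v{\left(E \right)} = -2 + E$
$Z{\left(d \right)} = - \frac{1}{2}$ ($Z{\left(d \right)} = \frac{1}{-2} = - \frac{1}{2}$)
$s{\left(J,R \right)} = 370$ ($s{\left(J,R \right)} = \left(2 - 7\right) \left(-78 + 4\right) = \left(-5\right) \left(-74\right) = 370$)
$Z{\left(34 \right)} + s{\left(-129,v{\left(-5 \right)} \right)} = - \frac{1}{2} + 370 = \frac{739}{2}$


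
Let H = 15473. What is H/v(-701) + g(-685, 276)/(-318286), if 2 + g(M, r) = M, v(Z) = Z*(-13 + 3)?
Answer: 1232413787/557796215 ≈ 2.2094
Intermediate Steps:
v(Z) = -10*Z (v(Z) = Z*(-10) = -10*Z)
g(M, r) = -2 + M
H/v(-701) + g(-685, 276)/(-318286) = 15473/((-10*(-701))) + (-2 - 685)/(-318286) = 15473/7010 - 687*(-1/318286) = 15473*(1/7010) + 687/318286 = 15473/7010 + 687/318286 = 1232413787/557796215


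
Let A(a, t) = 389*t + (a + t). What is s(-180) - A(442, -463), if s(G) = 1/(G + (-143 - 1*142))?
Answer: 83759519/465 ≈ 1.8013e+5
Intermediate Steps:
s(G) = 1/(-285 + G) (s(G) = 1/(G + (-143 - 142)) = 1/(G - 285) = 1/(-285 + G))
A(a, t) = a + 390*t
s(-180) - A(442, -463) = 1/(-285 - 180) - (442 + 390*(-463)) = 1/(-465) - (442 - 180570) = -1/465 - 1*(-180128) = -1/465 + 180128 = 83759519/465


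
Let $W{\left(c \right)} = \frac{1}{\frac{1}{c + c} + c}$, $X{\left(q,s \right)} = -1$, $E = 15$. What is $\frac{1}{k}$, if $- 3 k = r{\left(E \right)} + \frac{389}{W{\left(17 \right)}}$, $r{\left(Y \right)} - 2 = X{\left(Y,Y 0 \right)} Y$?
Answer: $- \frac{102}{224789} \approx -0.00045376$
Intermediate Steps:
$r{\left(Y \right)} = 2 - Y$
$W{\left(c \right)} = \frac{1}{c + \frac{1}{2 c}}$ ($W{\left(c \right)} = \frac{1}{\frac{1}{2 c} + c} = \frac{1}{c + \frac{1}{2 c}}$)
$k = - \frac{224789}{102}$ ($k = - \frac{\left(2 - 15\right) + \frac{389}{2 \cdot 17 \frac{1}{1 + 2 \cdot 17^{2}}}}{3} = - \frac{\left(2 - 15\right) + \frac{389}{2 \cdot 17 \frac{1}{1 + 2 \cdot 289}}}{3} = - \frac{-13 + \frac{389}{2 \cdot 17 \frac{1}{1 + 578}}}{3} = - \frac{-13 + \frac{389}{2 \cdot 17 \cdot \frac{1}{579}}}{3} = - \frac{-13 + \frac{389}{\frac{34}{579}}}{3} = - \frac{-13 + 389 \cdot \frac{579}{34}}{3} = - \frac{-13 + \frac{225231}{34}}{3} = \left(- \frac{1}{3}\right) \frac{224789}{34} = - \frac{224789}{102} \approx -2203.8$)
$\frac{1}{k} = \frac{1}{- \frac{224789}{102}} = - \frac{102}{224789}$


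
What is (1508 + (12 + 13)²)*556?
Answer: 1185948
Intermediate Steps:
(1508 + (12 + 13)²)*556 = (1508 + 25²)*556 = (1508 + 625)*556 = 2133*556 = 1185948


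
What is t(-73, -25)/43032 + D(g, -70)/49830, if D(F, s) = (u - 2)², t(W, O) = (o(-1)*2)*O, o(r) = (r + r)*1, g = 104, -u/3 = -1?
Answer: 3173/1353715 ≈ 0.0023439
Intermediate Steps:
u = 3 (u = -3*(-1) = 3)
o(r) = 2*r (o(r) = (2*r)*1 = 2*r)
t(W, O) = -4*O (t(W, O) = ((2*(-1))*2)*O = (-2*2)*O = -4*O)
D(F, s) = 1 (D(F, s) = (3 - 2)² = 1² = 1)
t(-73, -25)/43032 + D(g, -70)/49830 = -4*(-25)/43032 + 1/49830 = 100*(1/43032) + 1*(1/49830) = 25/10758 + 1/49830 = 3173/1353715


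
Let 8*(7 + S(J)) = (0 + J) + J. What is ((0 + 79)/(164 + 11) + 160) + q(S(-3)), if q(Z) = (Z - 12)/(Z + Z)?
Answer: 1754723/10850 ≈ 161.73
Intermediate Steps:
S(J) = -7 + J/4 (S(J) = -7 + ((0 + J) + J)/8 = -7 + (J + J)/8 = -7 + (2*J)/8 = -7 + J/4)
q(Z) = (-12 + Z)/(2*Z) (q(Z) = (-12 + Z)/((2*Z)) = (-12 + Z)*(1/(2*Z)) = (-12 + Z)/(2*Z))
((0 + 79)/(164 + 11) + 160) + q(S(-3)) = ((0 + 79)/(164 + 11) + 160) + (-12 + (-7 + (1/4)*(-3)))/(2*(-7 + (1/4)*(-3))) = (79/175 + 160) + (-12 + (-7 - 3/4))/(2*(-7 - 3/4)) = (79*(1/175) + 160) + (-12 - 31/4)/(2*(-31/4)) = (79/175 + 160) + (1/2)*(-4/31)*(-79/4) = 28079/175 + 79/62 = 1754723/10850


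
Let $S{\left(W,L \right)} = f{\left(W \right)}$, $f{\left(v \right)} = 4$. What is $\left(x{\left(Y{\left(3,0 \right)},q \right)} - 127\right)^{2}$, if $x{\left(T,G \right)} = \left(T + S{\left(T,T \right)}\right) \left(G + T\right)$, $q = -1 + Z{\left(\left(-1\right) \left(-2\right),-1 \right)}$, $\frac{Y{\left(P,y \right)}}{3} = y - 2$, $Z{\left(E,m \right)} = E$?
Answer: $13689$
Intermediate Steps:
$S{\left(W,L \right)} = 4$
$Y{\left(P,y \right)} = -6 + 3 y$ ($Y{\left(P,y \right)} = 3 \left(y - 2\right) = 3 \left(-2 + y\right) = -6 + 3 y$)
$q = 1$ ($q = -1 - -2 = -1 + 2 = 1$)
$x{\left(T,G \right)} = \left(4 + T\right) \left(G + T\right)$ ($x{\left(T,G \right)} = \left(T + 4\right) \left(G + T\right) = \left(4 + T\right) \left(G + T\right)$)
$\left(x{\left(Y{\left(3,0 \right)},q \right)} - 127\right)^{2} = \left(\left(\left(-6 + 3 \cdot 0\right)^{2} + 4 \cdot 1 + 4 \left(-6 + 3 \cdot 0\right) + 1 \left(-6 + 3 \cdot 0\right)\right) - 127\right)^{2} = \left(\left(\left(-6 + 0\right)^{2} + 4 + 4 \left(-6 + 0\right) + 1 \left(-6 + 0\right)\right) - 127\right)^{2} = \left(\left(\left(-6\right)^{2} + 4 + 4 \left(-6\right) + 1 \left(-6\right)\right) - 127\right)^{2} = \left(\left(36 + 4 - 24 - 6\right) - 127\right)^{2} = \left(10 - 127\right)^{2} = \left(-117\right)^{2} = 13689$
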